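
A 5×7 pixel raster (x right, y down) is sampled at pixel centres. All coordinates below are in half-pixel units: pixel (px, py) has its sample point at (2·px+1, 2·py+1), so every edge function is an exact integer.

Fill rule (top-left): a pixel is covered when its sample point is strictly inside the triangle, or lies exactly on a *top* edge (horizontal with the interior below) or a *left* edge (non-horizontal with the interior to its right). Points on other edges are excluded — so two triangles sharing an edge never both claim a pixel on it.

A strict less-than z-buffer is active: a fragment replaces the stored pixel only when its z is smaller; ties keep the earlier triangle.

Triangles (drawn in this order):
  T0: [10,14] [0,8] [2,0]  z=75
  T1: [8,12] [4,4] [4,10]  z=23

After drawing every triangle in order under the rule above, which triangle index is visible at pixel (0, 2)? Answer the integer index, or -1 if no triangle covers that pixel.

T0:
  2·area = 92
  edge (10, 14)→(0, 8): d=(-10,-6) top-left  bias=+0
  edge (0, 8)→(2, 0): d=(2,-8) top-left  bias=+0
  edge (2, 0)→(10, 14): d=(8,14) right/bottom  bias=-1
    (1,1)@(3, 3): e=[68,14,10] → #
    (2,1)@(5, 3): e=[80,30,-18] → ·
    (0,2)@(1, 5): e=[36,2,54] → #
    (2,2)@(5, 5): e=[60,34,-2] → ·
    (0,3)@(1, 7): e=[16,6,70] → #
    (2,3)@(5, 7): e=[40,38,14] → #
    (3,3)@(7, 7): e=[52,54,-14] → ·
    (0,4)@(1, 9): e=[-4,10,86] → ·
    (1,4)@(3, 9): e=[8,26,58] → #
    (3,4)@(7, 9): e=[32,58,2] → #
    (4,4)@(9, 9): e=[44,74,-26] → ·
    (1,5)@(3, 11): e=[-12,30,74] → ·
    (2,5)@(5, 11): e=[0,46,46] → #  [on edge]
  covered (12 px):
    · · · · ·
    · # · · ·
    # # · · ·
    # # # · ·
    · # # # ·
    · · # # ·
    · · · · #
T1:
  2·area = 24  (B↔C swapped to make it positive)
  edge (8, 12)→(4, 10): d=(-4,-2) top-left  bias=+0
  edge (4, 10)→(4, 4): d=(0,-6) top-left  bias=+0
  edge (4, 4)→(8, 12): d=(4,8) right/bottom  bias=-1
    (2,3)@(5, 7): e=[14,6,4] → #
    (3,3)@(7, 7): e=[18,18,-12] → ·
    (2,4)@(5, 9): e=[6,6,12] → #
    (3,4)@(7, 9): e=[10,18,-4] → ·
    (2,5)@(5, 11): e=[-2,6,20] → ·
    (3,5)@(7, 11): e=[2,18,4] → #
    (4,5)@(9, 11): e=[6,30,-12] → ·
    (3,6)@(7, 13): e=[-6,18,12] → ·
  covered (3 px):
    · · · · ·
    · · · · ·
    · · · · ·
    · · # · ·
    · · # · ·
    · · · # ·
    · · · · ·

Z-buffer (winner per pixel, '.' = empty):
  . . . . .
  . 0 . . .
  0 0 . . .
  0 0 1 . .
  . 0 1 0 .
  . . 0 1 .
  . . . . 0

Answer: 0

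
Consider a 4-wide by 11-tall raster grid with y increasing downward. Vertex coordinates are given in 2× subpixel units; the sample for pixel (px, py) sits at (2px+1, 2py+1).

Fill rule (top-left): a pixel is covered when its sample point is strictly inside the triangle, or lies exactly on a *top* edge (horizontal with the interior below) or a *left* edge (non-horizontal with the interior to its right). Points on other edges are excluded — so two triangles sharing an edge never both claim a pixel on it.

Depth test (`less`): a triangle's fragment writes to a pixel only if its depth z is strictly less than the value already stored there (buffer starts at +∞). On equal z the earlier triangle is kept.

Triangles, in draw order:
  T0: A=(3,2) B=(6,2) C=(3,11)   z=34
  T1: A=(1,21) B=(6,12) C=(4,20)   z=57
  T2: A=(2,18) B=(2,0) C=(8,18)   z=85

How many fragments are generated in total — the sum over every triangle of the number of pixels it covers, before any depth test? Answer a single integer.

T0:
  2·area = 27
  edge (3, 2)→(6, 2): d=(3,0) top-left  bias=+0
  edge (6, 2)→(3, 11): d=(-3,9) right/bottom  bias=-1
  edge (3, 11)→(3, 2): d=(0,-9) top-left  bias=+0
    (1,0)@(3, 1): e=[-3,30,0] → ·  [on edge]
    (1,1)@(3, 3): e=[3,24,0] → █  [on edge]
    (2,1)@(5, 3): e=[3,6,18] → █
    (3,1)@(7, 3): e=[3,-12,36] → ·
    (1,2)@(3, 5): e=[9,18,0] → █  [on edge]
    (2,2)@(5, 5): e=[9,0,18] → ·  [on edge]
    (1,3)@(3, 7): e=[15,12,0] → █  [on edge]
    (2,3)@(5, 7): e=[15,-6,18] → ·
    (1,4)@(3, 9): e=[21,6,0] → █  [on edge]
    (2,4)@(5, 9): e=[21,-12,18] → ·
    (1,5)@(3, 11): e=[27,0,0] → ·  [on edge]
    (1,6)@(3, 13): e=[33,-6,0] → ·  [on edge]
    (1,7)@(3, 15): e=[39,-12,0] → ·  [on edge]
    (0,8)@(1, 17): e=[45,0,-18] → ·  [on edge]
    (1,8)@(3, 17): e=[45,-18,0] → ·  [on edge]
    (1,9)@(3, 19): e=[51,-24,0] → ·  [on edge]
    (1,10)@(3, 21): e=[57,-30,0] → ·  [on edge]
  covered (5 px):
    · · · ·
    · █ █ ·
    · █ · ·
    · █ · ·
    · █ · ·
    · · · ·
    · · · ·
    · · · ·
    · · · ·
    · · · ·
    · · · ·
T1:
  2·area = 22
  edge (1, 21)→(6, 12): d=(5,-9) top-left  bias=+0
  edge (6, 12)→(4, 20): d=(-2,8) right/bottom  bias=-1
  edge (4, 20)→(1, 21): d=(-3,1) right/bottom  bias=-1
    (2,7)@(5, 15): e=[6,2,14] → █
    (3,7)@(7, 15): e=[24,-14,12] → ·
    (2,8)@(5, 17): e=[16,-2,8] → ·
    (1,9)@(3, 19): e=[8,10,4] → █
    (2,9)@(5, 19): e=[26,-6,2] → ·
    (3,9)@(7, 19): e=[44,-22,0] → ·  [on edge]
    (0,10)@(1, 21): e=[0,22,0] → ·  [on edge]
    (1,10)@(3, 21): e=[18,6,-2] → ·
  covered (2 px):
    · · · ·
    · · · ·
    · · · ·
    · · · ·
    · · · ·
    · · · ·
    · · · ·
    · · █ ·
    · · · ·
    · █ · ·
    · · · ·
T2:
  2·area = 108
  edge (2, 18)→(2, 0): d=(0,-18) top-left  bias=+0
  edge (2, 0)→(8, 18): d=(6,18) right/bottom  bias=-1
  edge (8, 18)→(2, 18): d=(-6,0) right/bottom  bias=-1
    (1,1)@(3, 3): e=[18,0,90] → ·  [on edge]
    (1,2)@(3, 5): e=[18,12,78] → █
    (2,2)@(5, 5): e=[54,-24,78] → ·
    (1,3)@(3, 7): e=[18,24,66] → █
    (2,3)@(5, 7): e=[54,-12,66] → ·
    (1,4)@(3, 9): e=[18,36,54] → █
    (2,4)@(5, 9): e=[54,0,54] → ·  [on edge]
    (1,5)@(3, 11): e=[18,48,42] → █
    (2,5)@(5, 11): e=[54,12,42] → █
    (3,5)@(7, 11): e=[90,-24,42] → ·
    (1,6)@(3, 13): e=[18,60,30] → █
    (3,6)@(7, 13): e=[90,-12,30] → ·
    (3,7)@(7, 15): e=[90,0,18] → ·  [on edge]
  covered (12 px):
    · · · ·
    · · · ·
    · █ · ·
    · █ · ·
    · █ · ·
    · █ █ ·
    · █ █ ·
    · █ █ ·
    · █ █ █
    · · · ·
    · · · ·

Answer: 19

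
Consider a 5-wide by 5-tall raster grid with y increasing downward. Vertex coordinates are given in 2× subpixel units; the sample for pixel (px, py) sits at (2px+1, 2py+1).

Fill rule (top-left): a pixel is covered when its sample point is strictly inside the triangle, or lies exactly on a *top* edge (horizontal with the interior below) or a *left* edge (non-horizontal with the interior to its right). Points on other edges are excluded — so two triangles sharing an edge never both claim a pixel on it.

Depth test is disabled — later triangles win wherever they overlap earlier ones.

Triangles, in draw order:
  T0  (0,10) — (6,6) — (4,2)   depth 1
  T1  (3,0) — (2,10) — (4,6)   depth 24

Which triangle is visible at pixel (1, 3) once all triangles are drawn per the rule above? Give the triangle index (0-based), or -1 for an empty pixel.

T0:
  2·area = 32  (B↔C swapped to make it positive)
  edge (0, 10)→(4, 2): d=(4,-8) top-left  bias=+0
  edge (4, 2)→(6, 6): d=(2,4) right/bottom  bias=-1
  edge (6, 6)→(0, 10): d=(-6,4) right/bottom  bias=-1
    (1,2)@(3, 5): e=[4,10,18] → X
    (2,2)@(5, 5): e=[20,2,10] → X
    (3,2)@(7, 5): e=[36,-6,2] → .
    (1,3)@(3, 7): e=[12,14,6] → X
    (2,3)@(5, 7): e=[28,6,-2] → .
    (0,4)@(1, 9): e=[4,26,2] → X
    (1,4)@(3, 9): e=[20,18,-6] → .
  covered (4 px):
    . . . . .
    . . . . .
    . X X . .
    . X . . .
    X . . . .
T1:
  2·area = 16  (B↔C swapped to make it positive)
  edge (3, 0)→(4, 6): d=(1,6) right/bottom  bias=-1
  edge (4, 6)→(2, 10): d=(-2,4) right/bottom  bias=-1
  edge (2, 10)→(3, 0): d=(1,-10) top-left  bias=+0
    (1,0)@(3, 1): e=[1,14,1] → X
    (2,0)@(5, 1): e=[-11,6,21] → .
    (1,1)@(3, 3): e=[3,10,3] → X
    (2,1)@(5, 3): e=[-9,2,23] → .
    (1,2)@(3, 5): e=[5,6,5] → X
    (2,2)@(5, 5): e=[-7,-2,25] → .
    (1,3)@(3, 7): e=[7,2,7] → X
    (2,3)@(5, 7): e=[-5,-6,27] → .
    (1,4)@(3, 9): e=[9,-2,9] → .
  covered (4 px):
    . X . . .
    . X . . .
    . X . . .
    . X . . .
    . . . . .

Z-buffer (winner per pixel, '.' = empty):
  . 1 . . .
  . 1 . . .
  . 1 0 . .
  . 1 . . .
  0 . . . .

Result: 1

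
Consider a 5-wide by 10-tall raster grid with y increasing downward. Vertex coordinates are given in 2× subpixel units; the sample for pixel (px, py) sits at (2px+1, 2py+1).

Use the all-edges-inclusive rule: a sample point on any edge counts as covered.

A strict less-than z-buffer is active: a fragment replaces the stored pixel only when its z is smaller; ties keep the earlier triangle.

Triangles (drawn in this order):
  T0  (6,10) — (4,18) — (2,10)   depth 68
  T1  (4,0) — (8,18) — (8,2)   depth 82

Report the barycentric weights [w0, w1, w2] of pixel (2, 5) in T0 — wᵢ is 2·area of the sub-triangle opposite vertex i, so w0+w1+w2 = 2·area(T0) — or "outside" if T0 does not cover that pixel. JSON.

T0:
  2·area = 32
  edge (6, 10)→(4, 18): d=(-2,8) inclusive
  edge (4, 18)→(2, 10): d=(-2,-8) inclusive
  edge (2, 10)→(6, 10): d=(4,0) inclusive
    (1,5)@(3, 11): e=[22,6,4] → X
    (2,5)@(5, 11): e=[6,22,4] → X
    (3,5)@(7, 11): e=[-10,38,4] → .
    (1,6)@(3, 13): e=[18,2,12] → X
    (3,6)@(7, 13): e=[-14,34,12] → .
    (1,7)@(3, 15): e=[14,-2,20] → .
    (2,7)@(5, 15): e=[-2,14,20] → .
  covered (4 px):
    . . . . .
    . . . . .
    . . . . .
    . . . . .
    . . . . .
    . X X . .
    . X X . .
    . . . . .
    . . . . .
    . . . . .
T1:
  2·area = 64  (B↔C swapped to make it positive)
  edge (4, 0)→(8, 2): d=(4,2) inclusive
  edge (8, 2)→(8, 18): d=(0,16) inclusive
  edge (8, 18)→(4, 0): d=(-4,-18) inclusive
    (2,0)@(5, 1): e=[2,48,14] → X
    (3,0)@(7, 1): e=[-2,16,50] → .
    (2,1)@(5, 3): e=[10,48,6] → X
    (3,1)@(7, 3): e=[6,16,42] → X
    (4,1)@(9, 3): e=[2,-16,78] → .
    (2,2)@(5, 5): e=[18,48,-2] → .
    (3,2)@(7, 5): e=[14,16,34] → X
    (4,2)@(9, 5): e=[10,-16,70] → .
    (3,3)@(7, 7): e=[22,16,26] → X
    (4,3)@(9, 7): e=[18,-16,62] → .
    (3,4)@(7, 9): e=[30,16,18] → X
    (4,4)@(9, 9): e=[26,-16,54] → .
  covered (8 px):
    . . X . .
    . . X X .
    . . . X .
    . . . X .
    . . . X .
    . . . X .
    . . . X .
    . . . . .
    . . . . .
    . . . . .

Answer: [22,4,6]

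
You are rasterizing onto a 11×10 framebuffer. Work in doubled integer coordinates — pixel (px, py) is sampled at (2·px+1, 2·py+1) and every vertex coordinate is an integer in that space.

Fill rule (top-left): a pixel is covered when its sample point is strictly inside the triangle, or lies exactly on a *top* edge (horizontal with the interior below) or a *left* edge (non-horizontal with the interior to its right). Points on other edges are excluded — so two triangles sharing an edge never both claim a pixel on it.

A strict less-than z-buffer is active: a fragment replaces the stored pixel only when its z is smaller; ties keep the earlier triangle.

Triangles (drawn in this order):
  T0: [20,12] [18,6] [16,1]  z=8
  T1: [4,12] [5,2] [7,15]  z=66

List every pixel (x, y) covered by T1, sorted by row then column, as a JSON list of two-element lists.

T0:
  2·area = 2  (B↔C swapped to make it positive)
  edge (20, 12)→(16, 1): d=(-4,-11) top-left  bias=+0
  edge (16, 1)→(18, 6): d=(2,5) right/bottom  bias=-1
  edge (18, 6)→(20, 12): d=(2,6) right/bottom  bias=-1
    (8,1)@(17, 3): e=[3,-1,0] → ·  [on edge]
    (9,4)@(19, 9): e=[1,1,0] → ·  [on edge]
    (10,7)@(21, 15): e=[-1,3,0] → ·  [on edge]
  covered (0 px):
    · · · · · · · · · · ·
    · · · · · · · · · · ·
    · · · · · · · · · · ·
    · · · · · · · · · · ·
    · · · · · · · · · · ·
    · · · · · · · · · · ·
    · · · · · · · · · · ·
    · · · · · · · · · · ·
    · · · · · · · · · · ·
    · · · · · · · · · · ·
T1:
  2·area = 33
  edge (4, 12)→(5, 2): d=(1,-10) top-left  bias=+0
  edge (5, 2)→(7, 15): d=(2,13) right/bottom  bias=-1
  edge (7, 15)→(4, 12): d=(-3,-3) top-left  bias=+0
    (2,1)@(5, 3): e=[1,2,30] → #
    (3,1)@(7, 3): e=[21,-24,36] → ·
    (2,2)@(5, 5): e=[3,6,24] → #
    (3,2)@(7, 5): e=[23,-20,30] → ·
    (2,3)@(5, 7): e=[5,10,18] → #
    (3,3)@(7, 7): e=[25,-16,24] → ·
    (0,4)@(1, 9): e=[-33,66,0] → ·  [on edge]
    (2,4)@(5, 9): e=[7,14,12] → #
    (3,4)@(7, 9): e=[27,-12,18] → ·
    (1,5)@(3, 11): e=[-11,44,0] → ·  [on edge]
    (2,5)@(5, 11): e=[9,18,6] → #
    (3,5)@(7, 11): e=[29,-8,12] → ·
    (2,6)@(5, 13): e=[11,22,0] → #  [on edge]
    (3,7)@(7, 15): e=[33,0,0] → ·  [on edge]
    (4,8)@(9, 17): e=[55,-22,0] → ·  [on edge]
    (5,9)@(11, 19): e=[77,-44,0] → ·  [on edge]
  covered (6 px):
    · · · · · · · · · · ·
    · · # · · · · · · · ·
    · · # · · · · · · · ·
    · · # · · · · · · · ·
    · · # · · · · · · · ·
    · · # · · · · · · · ·
    · · # · · · · · · · ·
    · · · · · · · · · · ·
    · · · · · · · · · · ·
    · · · · · · · · · · ·

Result: [[2,1],[2,2],[2,3],[2,4],[2,5],[2,6]]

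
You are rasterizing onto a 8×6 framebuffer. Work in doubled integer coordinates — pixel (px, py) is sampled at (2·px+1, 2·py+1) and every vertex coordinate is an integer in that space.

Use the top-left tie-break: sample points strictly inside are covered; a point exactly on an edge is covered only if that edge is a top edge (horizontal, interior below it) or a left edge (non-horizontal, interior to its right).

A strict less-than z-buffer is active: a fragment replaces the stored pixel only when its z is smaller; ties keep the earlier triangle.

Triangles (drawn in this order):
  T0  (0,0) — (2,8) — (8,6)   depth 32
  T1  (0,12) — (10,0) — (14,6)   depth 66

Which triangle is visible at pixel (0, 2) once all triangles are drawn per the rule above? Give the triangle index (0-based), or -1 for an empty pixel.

T0:
  2·area = 52  (B↔C swapped to make it positive)
  edge (0, 0)→(8, 6): d=(8,6) right/bottom  bias=-1
  edge (8, 6)→(2, 8): d=(-6,2) right/bottom  bias=-1
  edge (2, 8)→(0, 0): d=(-2,-8) top-left  bias=+0
    (0,0)@(1, 1): e=[2,44,6] → █
    (1,0)@(3, 1): e=[-10,40,22] → ·
    (0,1)@(1, 3): e=[18,32,2] → █
    (1,1)@(3, 3): e=[6,28,18] → █
    (2,1)@(5, 3): e=[-6,24,34] → ·
    (0,2)@(1, 5): e=[34,20,-2] → ·
    (1,2)@(3, 5): e=[22,16,14] → █
    (2,2)@(5, 5): e=[10,12,30] → █
    (3,2)@(7, 5): e=[-2,8,46] → ·
    (5,2)@(11, 5): e=[-26,0,78] → ·  [on edge]
    (1,3)@(3, 7): e=[38,4,10] → █
    (2,3)@(5, 7): e=[26,0,26] → ·  [on edge]
  covered (6 px):
    █ · · · · · · ·
    █ █ · · · · · ·
    · █ █ · · · · ·
    · █ · · · · · ·
    · · · · · · · ·
    · · · · · · · ·
T1:
  2·area = 108
  edge (0, 12)→(10, 0): d=(10,-12) top-left  bias=+0
  edge (10, 0)→(14, 6): d=(4,6) right/bottom  bias=-1
  edge (14, 6)→(0, 12): d=(-14,6) right/bottom  bias=-1
    (4,1)@(9, 3): e=[18,18,72] → █
    (5,1)@(11, 3): e=[42,6,60] → █
    (6,1)@(13, 3): e=[66,-6,48] → ·
    (3,2)@(7, 5): e=[14,38,56] → █
    (6,2)@(13, 5): e=[86,2,20] → █
    (7,2)@(15, 5): e=[110,-10,8] → ·
    (2,3)@(5, 7): e=[10,58,40] → █
    (6,3)@(13, 7): e=[106,10,-8] → ·
    (1,4)@(3, 9): e=[6,78,24] → █
    (3,4)@(7, 9): e=[54,54,0] → ·  [on edge]
    (4,4)@(9, 9): e=[78,42,-12] → ·
    (5,4)@(11, 9): e=[102,30,-24] → ·
  covered (13 px):
    · · · · · · · ·
    · · · · █ █ · ·
    · · · █ █ █ █ ·
    · · █ █ █ █ · ·
    · █ █ · · · · ·
    █ · · · · · · ·

Z-buffer (winner per pixel, '.' = empty):
  0 . . . . . . .
  0 0 . . 1 1 . .
  . 0 0 1 1 1 1 .
  . 0 1 1 1 1 . .
  . 1 1 . . . . .
  1 . . . . . . .

Final: -1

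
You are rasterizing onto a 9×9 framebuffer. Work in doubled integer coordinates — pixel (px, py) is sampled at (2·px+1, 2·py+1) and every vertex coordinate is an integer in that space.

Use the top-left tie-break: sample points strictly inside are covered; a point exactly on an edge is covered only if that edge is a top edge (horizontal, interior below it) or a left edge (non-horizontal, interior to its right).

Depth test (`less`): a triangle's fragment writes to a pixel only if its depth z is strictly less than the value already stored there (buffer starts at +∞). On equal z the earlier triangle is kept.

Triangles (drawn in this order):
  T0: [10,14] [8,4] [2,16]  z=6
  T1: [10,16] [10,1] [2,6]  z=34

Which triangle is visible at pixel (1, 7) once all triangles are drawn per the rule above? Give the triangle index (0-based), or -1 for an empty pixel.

T0:
  2·area = 84  (B↔C swapped to make it positive)
  edge (10, 14)→(2, 16): d=(-8,2) right/bottom  bias=-1
  edge (2, 16)→(8, 4): d=(6,-12) top-left  bias=+0
  edge (8, 4)→(10, 14): d=(2,10) right/bottom  bias=-1
    (3,3)@(7, 7): e=[62,6,16] → █
    (4,3)@(9, 7): e=[58,30,-4] → ·
    (3,4)@(7, 9): e=[46,18,20] → █
    (4,4)@(9, 9): e=[42,42,0] → ·  [on edge]
    (2,5)@(5, 11): e=[34,6,44] → █
    (4,5)@(9, 11): e=[26,54,4] → █
    (5,5)@(11, 11): e=[22,78,-16] → ·
    (2,6)@(5, 13): e=[18,18,48] → █
    (5,6)@(11, 13): e=[6,90,-12] → ·
    (1,7)@(3, 15): e=[6,6,72] → █
    (3,7)@(7, 15): e=[-2,54,32] → ·
    (4,7)@(9, 15): e=[-6,78,12] → ·
  covered (10 px):
    · · · · · · · · ·
    · · · · · · · · ·
    · · · · · · · · ·
    · · · █ · · · · ·
    · · · █ · · · · ·
    · · █ █ █ · · · ·
    · · █ █ █ · · · ·
    · █ █ · · · · · ·
    · · · · · · · · ·
T1:
  2·area = 120  (B↔C swapped to make it positive)
  edge (10, 16)→(2, 6): d=(-8,-10) top-left  bias=+0
  edge (2, 6)→(10, 1): d=(8,-5) top-left  bias=+0
  edge (10, 1)→(10, 16): d=(0,15) right/bottom  bias=-1
    (3,1)@(7, 3): e=[74,1,45] → █
    (4,1)@(9, 3): e=[94,11,15] → █
    (5,1)@(11, 3): e=[114,21,-15] → ·
    (2,2)@(5, 5): e=[38,7,75] → █
    (5,2)@(11, 5): e=[98,37,-15] → ·
    (1,3)@(3, 7): e=[2,13,105] → █
    (5,3)@(11, 7): e=[82,53,-15] → ·
    (1,4)@(3, 9): e=[-14,29,105] → ·
    (2,4)@(5, 9): e=[6,39,75] → █
    (5,4)@(11, 9): e=[66,69,-15] → ·
    (2,5)@(5, 11): e=[-10,55,75] → ·
    (3,5)@(7, 11): e=[10,65,45] → █
  covered (15 px):
    · · · · · · · · ·
    · · · █ █ · · · ·
    · · █ █ █ · · · ·
    · █ █ █ █ · · · ·
    · · █ █ █ · · · ·
    · · · █ █ · · · ·
    · · · · █ · · · ·
    · · · · · · · · ·
    · · · · · · · · ·

Z-buffer (winner per pixel, '.' = empty):
  . . . . . . . . .
  . . . 1 1 . . . .
  . . 1 1 1 . . . .
  . 1 1 0 1 . . . .
  . . 1 0 1 . . . .
  . . 0 0 0 . . . .
  . . 0 0 0 . . . .
  . 0 0 . . . . . .
  . . . . . . . . .

Answer: 0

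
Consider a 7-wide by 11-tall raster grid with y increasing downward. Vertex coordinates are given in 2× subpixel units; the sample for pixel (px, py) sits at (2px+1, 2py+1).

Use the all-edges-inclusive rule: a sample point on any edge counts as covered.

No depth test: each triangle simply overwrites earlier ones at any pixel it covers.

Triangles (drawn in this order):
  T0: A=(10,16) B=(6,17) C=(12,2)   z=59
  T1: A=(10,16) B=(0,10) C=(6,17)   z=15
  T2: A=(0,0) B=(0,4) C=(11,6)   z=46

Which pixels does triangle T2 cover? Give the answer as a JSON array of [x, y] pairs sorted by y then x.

T0:
  2·area = 54
  edge (10, 16)→(6, 17): d=(-4,1) inclusive
  edge (6, 17)→(12, 2): d=(6,-15) inclusive
  edge (12, 2)→(10, 16): d=(-2,14) inclusive
    (5,2)@(11, 5): e=[43,3,8] → X
    (6,2)@(13, 5): e=[41,33,-20] → .
    (5,3)@(11, 7): e=[35,15,4] → X
    (6,3)@(13, 7): e=[33,45,-24] → .
    (5,4)@(11, 9): e=[27,27,0] → X  [on edge]
    (6,4)@(13, 9): e=[25,57,-28] → .
    (4,5)@(9, 11): e=[21,9,24] → X
    (5,5)@(11, 11): e=[19,39,-4] → .
    (4,6)@(9, 13): e=[13,21,20] → X
    (5,6)@(11, 13): e=[11,51,-8] → .
    (3,7)@(7, 15): e=[7,3,44] → X
    (5,7)@(11, 15): e=[3,63,-12] → .
  covered (7 px):
    . . . . . . .
    . . . . . . .
    . . . . . X .
    . . . . . X .
    . . . . . X .
    . . . . X . .
    . . . . X . .
    . . . X X . .
    . . . . . . .
    . . . . . . .
    . . . . . . .
T1:
  2·area = 34  (B↔C swapped to make it positive)
  edge (10, 16)→(6, 17): d=(-4,1) inclusive
  edge (6, 17)→(0, 10): d=(-6,-7) inclusive
  edge (0, 10)→(10, 16): d=(10,6) inclusive
    (0,5)@(1, 11): e=[29,1,4] → X
    (1,5)@(3, 11): e=[27,15,-8] → .
    (0,6)@(1, 13): e=[21,-11,24] → .
    (1,6)@(3, 13): e=[19,3,12] → X
    (2,6)@(5, 13): e=[17,17,0] → X  [on edge]
    (3,6)@(7, 13): e=[15,31,-12] → .
    (1,7)@(3, 15): e=[11,-9,32] → .
    (2,7)@(5, 15): e=[9,5,20] → X
    (3,7)@(7, 15): e=[7,19,8] → X
    (4,7)@(9, 15): e=[5,33,-4] → .
    (2,8)@(5, 17): e=[1,-7,40] → .
    (3,8)@(7, 17): e=[-1,7,28] → .
  covered (5 px):
    . . . . . . .
    . . . . . . .
    . . . . . . .
    . . . . . . .
    . . . . . . .
    X . . . . . .
    . X X . . . .
    . . X X . . .
    . . . . . . .
    . . . . . . .
    . . . . . . .
T2:
  2·area = 44  (B↔C swapped to make it positive)
  edge (0, 0)→(11, 6): d=(11,6) inclusive
  edge (11, 6)→(0, 4): d=(-11,-2) inclusive
  edge (0, 4)→(0, 0): d=(0,-4) inclusive
    (0,0)@(1, 1): e=[5,35,4] → X
    (1,0)@(3, 1): e=[-7,39,12] → .
    (0,1)@(1, 3): e=[27,13,4] → X
    (1,1)@(3, 3): e=[15,17,12] → X
    (2,1)@(5, 3): e=[3,21,20] → X
    (3,1)@(7, 3): e=[-9,25,28] → .
    (0,2)@(1, 5): e=[49,-9,4] → .
    (1,2)@(3, 5): e=[37,-5,12] → .
    (2,2)@(5, 5): e=[25,-1,20] → .
    (3,2)@(7, 5): e=[13,3,28] → X
    (4,2)@(9, 5): e=[1,7,36] → X
    (5,2)@(11, 5): e=[-11,11,44] → .
  covered (6 px):
    X . . . . . .
    X X X . . . .
    . . . X X . .
    . . . . . . .
    . . . . . . .
    . . . . . . .
    . . . . . . .
    . . . . . . .
    . . . . . . .
    . . . . . . .
    . . . . . . .

Result: [[0,0],[0,1],[1,1],[2,1],[3,2],[4,2]]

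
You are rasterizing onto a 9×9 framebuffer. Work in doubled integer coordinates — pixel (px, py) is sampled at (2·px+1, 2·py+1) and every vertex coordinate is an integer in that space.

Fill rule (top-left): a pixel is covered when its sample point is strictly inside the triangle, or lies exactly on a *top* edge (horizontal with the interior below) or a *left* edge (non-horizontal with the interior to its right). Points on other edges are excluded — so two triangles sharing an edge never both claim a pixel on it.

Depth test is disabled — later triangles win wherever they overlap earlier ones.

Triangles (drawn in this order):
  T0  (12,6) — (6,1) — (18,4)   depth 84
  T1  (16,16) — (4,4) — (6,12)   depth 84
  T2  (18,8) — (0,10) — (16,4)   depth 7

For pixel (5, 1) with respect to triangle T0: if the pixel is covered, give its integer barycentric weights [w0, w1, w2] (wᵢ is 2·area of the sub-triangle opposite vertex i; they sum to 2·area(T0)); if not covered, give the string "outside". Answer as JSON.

T0:
  2·area = 42
  edge (12, 6)→(6, 1): d=(-6,-5) top-left  bias=+0
  edge (6, 1)→(18, 4): d=(12,3) right/bottom  bias=-1
  edge (18, 4)→(12, 6): d=(-6,2) right/bottom  bias=-1
    (4,1)@(9, 3): e=[3,15,24] → █
    (5,1)@(11, 3): e=[13,9,20] → █
    (6,1)@(13, 3): e=[23,3,16] → █
    (7,1)@(15, 3): e=[33,-3,12] → ·
    (4,2)@(9, 5): e=[-9,39,12] → ·
    (5,2)@(11, 5): e=[1,33,8] → █
    (7,2)@(15, 5): e=[21,21,0] → ·  [on edge]
    (4,3)@(9, 7): e=[-21,63,0] → ·  [on edge]
    (5,3)@(11, 7): e=[-11,57,-4] → ·
    (6,3)@(13, 7): e=[-1,51,-8] → ·
    (1,4)@(3, 9): e=[-63,105,0] → ·  [on edge]
  covered (5 px):
    · · · · · · · · ·
    · · · · █ █ █ · ·
    · · · · · █ █ · ·
    · · · · · · · · ·
    · · · · · · · · ·
    · · · · · · · · ·
    · · · · · · · · ·
    · · · · · · · · ·
    · · · · · · · · ·
T1:
  2·area = 72  (B↔C swapped to make it positive)
  edge (16, 16)→(6, 12): d=(-10,-4) top-left  bias=+0
  edge (6, 12)→(4, 4): d=(-2,-8) top-left  bias=+0
  edge (4, 4)→(16, 16): d=(12,12) right/bottom  bias=-1
    (0,0)@(1, 1): e=[90,-18,0] → ·  [on edge]
    (1,1)@(3, 3): e=[78,-6,0] → ·  [on edge]
    (2,2)@(5, 5): e=[66,6,0] → ·  [on edge]
    (2,3)@(5, 7): e=[46,2,24] → █
    (3,3)@(7, 7): e=[54,18,0] → ·  [on edge]
    (2,4)@(5, 9): e=[26,-2,48] → ·
    (3,4)@(7, 9): e=[34,14,24] → █
    (4,4)@(9, 9): e=[42,30,0] → ·  [on edge]
    (3,5)@(7, 11): e=[14,10,48] → █
    (4,5)@(9, 11): e=[22,26,24] → █
    (5,5)@(11, 11): e=[30,42,0] → ·  [on edge]
    (3,6)@(7, 13): e=[-6,6,72] → ·
    (6,6)@(13, 13): e=[18,54,0] → ·  [on edge]
    (7,7)@(15, 15): e=[6,66,0] → ·  [on edge]
    (8,8)@(17, 17): e=[-6,78,0] → ·  [on edge]
  covered (6 px):
    · · · · · · · · ·
    · · · · · · · · ·
    · · · · · · · · ·
    · · █ · · · · · ·
    · · · █ · · · · ·
    · · · █ █ · · · ·
    · · · · █ █ · · ·
    · · · · · · · · ·
    · · · · · · · · ·
T2:
  2·area = 76
  edge (18, 8)→(0, 10): d=(-18,2) right/bottom  bias=-1
  edge (0, 10)→(16, 4): d=(16,-6) top-left  bias=+0
  edge (16, 4)→(18, 8): d=(2,4) right/bottom  bias=-1
    (7,2)@(15, 5): e=[60,10,6] → █
    (8,2)@(17, 5): e=[56,22,-2] → ·
    (4,3)@(9, 7): e=[36,6,34] → █
    (5,3)@(11, 7): e=[32,18,26] → █
    (6,3)@(13, 7): e=[28,30,18] → █
    (8,3)@(17, 7): e=[20,54,2] → █
    (1,4)@(3, 9): e=[12,2,62] → █
    (2,4)@(5, 9): e=[8,14,54] → █
    (3,4)@(7, 9): e=[4,26,46] → █
    (4,4)@(9, 9): e=[0,38,38] → ·  [on edge]
    (5,4)@(11, 9): e=[-4,50,30] → ·
    (6,4)@(13, 9): e=[-8,62,22] → ·
  covered (9 px):
    · · · · · · · · ·
    · · · · · · · · ·
    · · · · · · · █ ·
    · · · · █ █ █ █ █
    · █ █ █ · · · · ·
    · · · · · · · · ·
    · · · · · · · · ·
    · · · · · · · · ·
    · · · · · · · · ·

Final: [9,20,13]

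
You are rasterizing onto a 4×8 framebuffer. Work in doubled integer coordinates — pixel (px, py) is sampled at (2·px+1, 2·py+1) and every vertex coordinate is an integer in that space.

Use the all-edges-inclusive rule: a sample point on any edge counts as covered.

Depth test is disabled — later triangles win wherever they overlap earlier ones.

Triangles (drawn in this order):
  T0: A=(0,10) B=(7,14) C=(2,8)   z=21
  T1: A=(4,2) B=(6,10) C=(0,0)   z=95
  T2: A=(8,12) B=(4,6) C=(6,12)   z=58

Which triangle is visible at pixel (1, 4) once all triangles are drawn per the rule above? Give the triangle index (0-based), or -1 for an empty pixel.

T0:
  2·area = 22  (B↔C swapped to make it positive)
  edge (0, 10)→(2, 8): d=(2,-2) inclusive
  edge (2, 8)→(7, 14): d=(5,6) inclusive
  edge (7, 14)→(0, 10): d=(-7,-4) inclusive
    (3,1)@(7, 3): e=[0,-55,77] → ·  [on edge]
    (2,2)@(5, 5): e=[0,-33,55] → ·  [on edge]
    (1,3)@(3, 7): e=[0,-11,33] → ·  [on edge]
    (0,4)@(1, 9): e=[0,11,11] → █  [on edge]
    (1,4)@(3, 9): e=[4,-1,19] → ·
    (0,5)@(1, 11): e=[4,21,-3] → ·
    (1,5)@(3, 11): e=[8,9,5] → █
    (2,5)@(5, 11): e=[12,-3,13] → ·
    (1,6)@(3, 13): e=[12,19,-9] → ·
  covered (2 px):
    · · · ·
    · · · ·
    · · · ·
    · · · ·
    █ · · ·
    · █ · ·
    · · · ·
    · · · ·
T1:
  2·area = 28
  edge (4, 2)→(6, 10): d=(2,8) inclusive
  edge (6, 10)→(0, 0): d=(-6,-10) inclusive
  edge (0, 0)→(4, 2): d=(4,2) inclusive
    (0,0)@(1, 1): e=[22,4,2] → █
    (1,0)@(3, 1): e=[6,24,-2] → ·
    (0,1)@(1, 3): e=[26,-8,10] → ·
    (1,1)@(3, 3): e=[10,12,6] → █
    (2,1)@(5, 3): e=[-6,32,2] → ·
    (1,2)@(3, 5): e=[14,0,14] → █  [on edge]
    (2,2)@(5, 5): e=[-2,20,10] → ·
    (1,3)@(3, 7): e=[18,-12,22] → ·
    (2,3)@(5, 7): e=[2,8,18] → █
    (3,3)@(7, 7): e=[-14,28,14] → ·
    (2,4)@(5, 9): e=[6,-4,26] → ·
  covered (4 px):
    █ · · ·
    · █ · ·
    · █ · ·
    · · █ ·
    · · · ·
    · · · ·
    · · · ·
    · · · ·
T2:
  2·area = 12  (B↔C swapped to make it positive)
  edge (8, 12)→(6, 12): d=(-2,0) inclusive
  edge (6, 12)→(4, 6): d=(-2,-6) inclusive
  edge (4, 6)→(8, 12): d=(4,6) inclusive
    (1,1)@(3, 3): e=[18,0,-6] → ·  [on edge]
    (2,4)@(5, 9): e=[6,0,6] → █  [on edge]
    (3,4)@(7, 9): e=[6,12,-6] → ·
    (2,5)@(5, 11): e=[2,-4,14] → ·
    (3,5)@(7, 11): e=[2,8,2] → █
    (3,6)@(7, 13): e=[-2,4,10] → ·
    (3,7)@(7, 15): e=[-6,0,18] → ·  [on edge]
  covered (2 px):
    · · · ·
    · · · ·
    · · · ·
    · · · ·
    · · █ ·
    · · · █
    · · · ·
    · · · ·

Z-buffer (winner per pixel, '.' = empty):
  1 . . .
  . 1 . .
  . 1 . .
  . . 1 .
  0 . 2 .
  . 0 . 2
  . . . .
  . . . .

Answer: -1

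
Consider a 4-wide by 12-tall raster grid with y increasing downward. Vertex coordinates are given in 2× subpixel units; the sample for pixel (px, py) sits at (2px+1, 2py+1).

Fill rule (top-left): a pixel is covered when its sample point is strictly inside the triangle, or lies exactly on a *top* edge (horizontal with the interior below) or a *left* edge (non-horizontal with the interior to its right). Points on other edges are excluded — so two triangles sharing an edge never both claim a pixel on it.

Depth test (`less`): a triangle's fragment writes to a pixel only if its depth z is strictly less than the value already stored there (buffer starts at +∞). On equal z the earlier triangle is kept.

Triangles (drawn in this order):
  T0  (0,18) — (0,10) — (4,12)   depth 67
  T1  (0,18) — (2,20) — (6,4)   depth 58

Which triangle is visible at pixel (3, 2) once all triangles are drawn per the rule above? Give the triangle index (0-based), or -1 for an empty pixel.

T0:
  2·area = 32
  edge (0, 18)→(0, 10): d=(0,-8) top-left  bias=+0
  edge (0, 10)→(4, 12): d=(4,2) right/bottom  bias=-1
  edge (4, 12)→(0, 18): d=(-4,6) right/bottom  bias=-1
    (0,5)@(1, 11): e=[8,2,22] → █
    (1,5)@(3, 11): e=[24,-2,10] → ·
    (0,6)@(1, 13): e=[8,10,14] → █
    (1,6)@(3, 13): e=[24,6,2] → █
    (2,6)@(5, 13): e=[40,2,-10] → ·
    (0,7)@(1, 15): e=[8,18,6] → █
    (1,7)@(3, 15): e=[24,14,-6] → ·
    (0,8)@(1, 17): e=[8,26,-2] → ·
  covered (4 px):
    · · · ·
    · · · ·
    · · · ·
    · · · ·
    · · · ·
    █ · · ·
    █ █ · ·
    █ · · ·
    · · · ·
    · · · ·
    · · · ·
    · · · ·
T1:
  2·area = 40  (B↔C swapped to make it positive)
  edge (0, 18)→(6, 4): d=(6,-14) top-left  bias=+0
  edge (6, 4)→(2, 20): d=(-4,16) right/bottom  bias=-1
  edge (2, 20)→(0, 18): d=(-2,-2) top-left  bias=+0
    (2,3)@(5, 7): e=[4,4,32] → █
    (3,3)@(7, 7): e=[32,-28,36] → ·
    (2,4)@(5, 9): e=[16,-4,28] → ·
    (1,5)@(3, 11): e=[0,20,20] → █  [on edge]
    (2,5)@(5, 11): e=[28,-12,24] → ·
    (1,6)@(3, 13): e=[12,12,16] → █
    (2,6)@(5, 13): e=[40,-20,20] → ·
    (1,7)@(3, 15): e=[24,4,12] → █
    (2,7)@(5, 15): e=[52,-28,16] → ·
    (0,8)@(1, 17): e=[8,28,4] → █
    (1,8)@(3, 17): e=[36,-4,8] → ·
    (0,9)@(1, 19): e=[20,20,0] → █  [on edge]
    (1,10)@(3, 21): e=[60,-20,0] → ·  [on edge]
    (2,11)@(5, 23): e=[100,-60,0] → ·  [on edge]
  covered (6 px):
    · · · ·
    · · · ·
    · · · ·
    · · █ ·
    · · · ·
    · █ · ·
    · █ · ·
    · █ · ·
    █ · · ·
    █ · · ·
    · · · ·
    · · · ·

Z-buffer (winner per pixel, '.' = empty):
  . . . .
  . . . .
  . . . .
  . . 1 .
  . . . .
  0 1 . .
  0 1 . .
  0 1 . .
  1 . . .
  1 . . .
  . . . .
  . . . .

Final: -1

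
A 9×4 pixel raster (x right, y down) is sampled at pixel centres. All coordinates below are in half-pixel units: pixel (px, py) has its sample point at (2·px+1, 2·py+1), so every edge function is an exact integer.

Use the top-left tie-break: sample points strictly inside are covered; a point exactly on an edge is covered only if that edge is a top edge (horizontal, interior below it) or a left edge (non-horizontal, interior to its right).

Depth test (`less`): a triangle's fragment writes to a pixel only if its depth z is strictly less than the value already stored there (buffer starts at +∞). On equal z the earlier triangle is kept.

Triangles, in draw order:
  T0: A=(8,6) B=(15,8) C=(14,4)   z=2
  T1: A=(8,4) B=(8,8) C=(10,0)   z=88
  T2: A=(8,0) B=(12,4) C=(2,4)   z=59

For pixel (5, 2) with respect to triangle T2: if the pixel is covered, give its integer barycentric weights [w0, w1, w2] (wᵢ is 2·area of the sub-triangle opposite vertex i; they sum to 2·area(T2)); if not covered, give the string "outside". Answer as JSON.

T0:
  2·area = 26  (B↔C swapped to make it positive)
  edge (8, 6)→(14, 4): d=(6,-2) top-left  bias=+0
  edge (14, 4)→(15, 8): d=(1,4) right/bottom  bias=-1
  edge (15, 8)→(8, 6): d=(-7,-2) top-left  bias=+0
    (8,1)@(17, 3): e=[0,-13,39] → ·  [on edge]
    (5,2)@(11, 5): e=[0,13,13] → █  [on edge]
    (6,2)@(13, 5): e=[4,5,17] → █
    (7,2)@(15, 5): e=[8,-3,21] → ·
    (2,3)@(5, 7): e=[0,39,-13] → ·  [on edge]
    (5,3)@(11, 7): e=[12,15,-1] → ·
    (6,3)@(13, 7): e=[16,7,3] → █
    (7,3)@(15, 7): e=[20,-1,7] → ·
  covered (3 px):
    · · · · · · · · ·
    · · · · · · · · ·
    · · · · · █ █ · ·
    · · · · · · █ · ·
T1:
  2·area = 8  (B↔C swapped to make it positive)
  edge (8, 4)→(10, 0): d=(2,-4) top-left  bias=+0
  edge (10, 0)→(8, 8): d=(-2,8) right/bottom  bias=-1
  edge (8, 8)→(8, 4): d=(0,-4) top-left  bias=+0
    (4,1)@(9, 3): e=[2,2,4] → █
    (5,1)@(11, 3): e=[10,-14,12] → ·
    (4,2)@(9, 5): e=[6,-2,4] → ·
  covered (1 px):
    · · · · · · · · ·
    · · · · █ · · · ·
    · · · · · · · · ·
    · · · · · · · · ·
T2:
  2·area = 40
  edge (8, 0)→(12, 4): d=(4,4) right/bottom  bias=-1
  edge (12, 4)→(2, 4): d=(-10,0) right/bottom  bias=-1
  edge (2, 4)→(8, 0): d=(6,-4) top-left  bias=+0
    (3,0)@(7, 1): e=[8,30,2] → █
    (4,0)@(9, 1): e=[0,30,10] → ·  [on edge]
    (2,1)@(5, 3): e=[24,10,6] → █
    (4,1)@(9, 3): e=[8,10,22] → █
    (5,1)@(11, 3): e=[0,10,30] → ·  [on edge]
    (2,2)@(5, 5): e=[32,-10,18] → ·
    (3,2)@(7, 5): e=[24,-10,26] → ·
    (4,2)@(9, 5): e=[16,-10,34] → ·
    (6,2)@(13, 5): e=[0,-10,50] → ·  [on edge]
    (7,3)@(15, 7): e=[0,-30,70] → ·  [on edge]
  covered (4 px):
    · · · █ · · · · ·
    · · █ █ █ · · · ·
    · · · · · · · · ·
    · · · · · · · · ·

Answer: "outside"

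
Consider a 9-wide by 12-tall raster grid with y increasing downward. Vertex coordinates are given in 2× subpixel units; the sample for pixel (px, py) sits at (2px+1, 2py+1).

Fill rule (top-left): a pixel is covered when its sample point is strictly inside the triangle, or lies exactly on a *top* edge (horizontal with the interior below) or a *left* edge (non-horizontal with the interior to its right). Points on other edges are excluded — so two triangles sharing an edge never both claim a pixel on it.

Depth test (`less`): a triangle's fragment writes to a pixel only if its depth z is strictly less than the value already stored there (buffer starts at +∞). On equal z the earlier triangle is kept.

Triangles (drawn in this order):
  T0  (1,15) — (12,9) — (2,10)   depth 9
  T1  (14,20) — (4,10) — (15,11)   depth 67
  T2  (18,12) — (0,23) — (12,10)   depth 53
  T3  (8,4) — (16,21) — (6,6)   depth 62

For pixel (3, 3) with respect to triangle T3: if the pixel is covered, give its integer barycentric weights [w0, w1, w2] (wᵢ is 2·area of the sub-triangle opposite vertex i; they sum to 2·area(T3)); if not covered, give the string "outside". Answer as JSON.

T0:
  2·area = 49  (B↔C swapped to make it positive)
  edge (1, 15)→(2, 10): d=(1,-5) top-left  bias=+0
  edge (2, 10)→(12, 9): d=(10,-1) top-left  bias=+0
  edge (12, 9)→(1, 15): d=(-11,6) right/bottom  bias=-1
    (1,2)@(3, 5): e=[0,-49,98] → ·  [on edge]
    (1,5)@(3, 11): e=[6,11,32] → █
    (2,5)@(5, 11): e=[16,13,20] → █
    (3,5)@(7, 11): e=[26,15,8] → █
    (4,5)@(9, 11): e=[36,17,-4] → ·
    (1,6)@(3, 13): e=[8,31,10] → █
    (2,6)@(5, 13): e=[18,33,-2] → ·
    (3,6)@(7, 13): e=[28,35,-14] → ·
    (0,7)@(1, 15): e=[0,49,0] → ·  [on edge]
    (1,7)@(3, 15): e=[10,51,-12] → ·
  covered (4 px):
    · · · · · · · · ·
    · · · · · · · · ·
    · · · · · · · · ·
    · · · · · · · · ·
    · · · · · · · · ·
    · █ █ █ · · · · ·
    · █ · · · · · · ·
    · · · · · · · · ·
    · · · · · · · · ·
    · · · · · · · · ·
    · · · · · · · · ·
    · · · · · · · · ·
T1:
  2·area = 100
  edge (14, 20)→(4, 10): d=(-10,-10) top-left  bias=+0
  edge (4, 10)→(15, 11): d=(11,1) right/bottom  bias=-1
  edge (15, 11)→(14, 20): d=(-1,9) right/bottom  bias=-1
    (0,3)@(1, 7): e=[0,-30,130] → ·  [on edge]
    (1,4)@(3, 9): e=[0,-10,110] → ·  [on edge]
    (2,5)@(5, 11): e=[0,10,90] → █  [on edge]
    (3,5)@(7, 11): e=[20,8,72] → █
    (4,5)@(9, 11): e=[40,6,54] → █
    (5,5)@(11, 11): e=[60,4,36] → █
    (6,5)@(13, 11): e=[80,2,18] → █
    (7,5)@(15, 11): e=[100,0,0] → ·  [on edge]
    (2,6)@(5, 13): e=[-20,32,88] → ·
    (3,6)@(7, 13): e=[0,30,70] → █  [on edge]
    (7,6)@(15, 13): e=[80,22,-2] → ·
    (3,7)@(7, 15): e=[-20,52,68] → ·
    (4,7)@(9, 15): e=[0,50,50] → █  [on edge]
    (5,8)@(11, 17): e=[0,70,30] → █  [on edge]
    (6,9)@(13, 19): e=[0,90,10] → █  [on edge]
    (7,10)@(15, 21): e=[0,110,-10] → ·  [on edge]
    (8,11)@(17, 23): e=[0,130,-30] → ·  [on edge]
  covered (15 px):
    · · · · · · · · ·
    · · · · · · · · ·
    · · · · · · · · ·
    · · · · · · · · ·
    · · · · · · · · ·
    · · █ █ █ █ █ · ·
    · · · █ █ █ █ · ·
    · · · · █ █ █ · ·
    · · · · · █ █ · ·
    · · · · · · █ · ·
    · · · · · · · · ·
    · · · · · · · · ·
T2:
  2·area = 102
  edge (18, 12)→(0, 23): d=(-18,11) right/bottom  bias=-1
  edge (0, 23)→(12, 10): d=(12,-13) top-left  bias=+0
  edge (12, 10)→(18, 12): d=(6,2) right/bottom  bias=-1
    (1,3)@(3, 7): e=[255,-153,0] → ·  [on edge]
    (4,4)@(9, 9): e=[153,-51,0] → ·  [on edge]
    (6,5)@(13, 11): e=[73,25,4] → █
    (7,5)@(15, 11): e=[51,51,0] → ·  [on edge]
    (5,6)@(11, 13): e=[59,23,20] → █
    (7,6)@(15, 13): e=[15,75,12] → █
    (8,6)@(17, 13): e=[-7,101,8] → ·
    (4,7)@(9, 15): e=[45,21,36] → █
    (7,7)@(15, 15): e=[-21,99,24] → ·
    (3,8)@(7, 17): e=[31,19,52] → █
    (5,8)@(11, 17): e=[-13,71,44] → ·
    (6,8)@(13, 17): e=[-35,97,40] → ·
  covered (11 px):
    · · · · · · · · ·
    · · · · · · · · ·
    · · · · · · · · ·
    · · · · · · · · ·
    · · · · · · · · ·
    · · · · · · █ · ·
    · · · · · █ █ █ ·
    · · · · █ █ █ · ·
    · · · █ █ · · · ·
    · · █ · · · · · ·
    · █ · · · · · · ·
    · · · · · · · · ·
T3:
  2·area = 50
  edge (8, 4)→(16, 21): d=(8,17) right/bottom  bias=-1
  edge (16, 21)→(6, 6): d=(-10,-15) top-left  bias=+0
  edge (6, 6)→(8, 4): d=(2,-2) top-left  bias=+0
    (5,0)@(11, 1): e=[-75,125,0] → ·  [on edge]
    (4,1)@(9, 3): e=[-25,75,0] → ·  [on edge]
    (3,2)@(7, 5): e=[25,25,0] → █  [on edge]
    (4,2)@(9, 5): e=[-9,55,4] → ·
    (2,3)@(5, 7): e=[75,-25,0] → ·  [on edge]
    (3,3)@(7, 7): e=[41,5,4] → █
    (4,3)@(9, 7): e=[7,35,8] → █
    (5,3)@(11, 7): e=[-27,65,12] → ·
    (1,4)@(3, 9): e=[125,-75,0] → ·  [on edge]
    (3,4)@(7, 9): e=[57,-15,8] → ·
    (4,4)@(9, 9): e=[23,15,12] → █
    (5,4)@(11, 9): e=[-11,45,16] → ·
    (0,5)@(1, 11): e=[175,-125,0] → ·  [on edge]
  covered (8 px):
    · · · · · · · · ·
    · · · · · · · · ·
    · · · █ · · · · ·
    · · · █ █ · · · ·
    · · · · █ · · · ·
    · · · · · █ · · ·
    · · · · · █ · · ·
    · · · · · · █ · ·
    · · · · · · · · ·
    · · · · · · · █ ·
    · · · · · · · · ·
    · · · · · · · · ·

Final: [5,4,41]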